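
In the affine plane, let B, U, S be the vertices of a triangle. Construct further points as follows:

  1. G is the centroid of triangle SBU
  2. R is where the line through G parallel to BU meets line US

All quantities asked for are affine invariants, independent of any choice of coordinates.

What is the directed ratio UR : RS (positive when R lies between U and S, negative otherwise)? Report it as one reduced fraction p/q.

UR:RS = 1/2

Set B = (0, 0), U = (1, 0), S = (0, 1); any affine frame gives the same invariant.
1. G is the centroid of triangle SBU ⇒ G = (1/3, 1/3)
2. R is where the line through G parallel to BU meets line US ⇒ R = (2/3, 1/3)
R = U + t·(S−U) with t = 1/3, so UR:RS = t:(1−t) = 1/3:2/3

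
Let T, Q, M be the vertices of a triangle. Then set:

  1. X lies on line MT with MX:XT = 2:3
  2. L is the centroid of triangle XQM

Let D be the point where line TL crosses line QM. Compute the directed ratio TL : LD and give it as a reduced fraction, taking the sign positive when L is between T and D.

Assign T = (0, 0), Q = (1, 0), M = (0, 1) — the answer is frame-independent, so this choice is without loss of generality.
1. X lies on line MT with MX:XT = 2:3 ⇒ X = (0, 3/5)
2. L is the centroid of triangle XQM ⇒ L = (1/3, 8/15)
line TL meets QM at D = (5/13, 8/13)
L = T + t·(D−T) with t = 13/15, so TL:LD = 13/15:2/15

TL:LD = 13/2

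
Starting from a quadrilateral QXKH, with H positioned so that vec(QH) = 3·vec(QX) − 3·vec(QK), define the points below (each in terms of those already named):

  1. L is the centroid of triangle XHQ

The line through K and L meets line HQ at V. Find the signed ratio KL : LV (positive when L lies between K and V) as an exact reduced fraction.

Choose coordinates Q = (0, 0), X = (1, 0), K = (0, 1), H = (3, -3).
1. L is the centroid of triangle XHQ ⇒ L = (4/3, -1)
line KL meets HQ at V = (2, -2)
L = K + t·(V−K) with t = 2/3, so KL:LV = 2/3:1/3

KL:LV = 2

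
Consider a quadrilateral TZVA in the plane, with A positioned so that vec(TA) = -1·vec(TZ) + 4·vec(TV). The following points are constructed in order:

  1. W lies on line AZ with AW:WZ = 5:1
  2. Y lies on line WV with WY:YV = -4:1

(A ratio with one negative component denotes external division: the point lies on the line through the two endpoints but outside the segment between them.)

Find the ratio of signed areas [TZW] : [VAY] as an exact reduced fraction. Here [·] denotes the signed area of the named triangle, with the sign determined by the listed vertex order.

Set T = (0, 0), Z = (1, 0), V = (0, 1), A = (-1, 4); any affine frame gives the same invariant.
1. W lies on line AZ with AW:WZ = 5:1 ⇒ W = (2/3, 2/3)
2. Y lies on line WV with WY:YV = -4:1 ⇒ Y = (-2/9, 10/9)
2·[TZW] = 2/3, 2·[VAY] = 5/9
[TZW]:[VAY] = 2/3:5/9 = 6/5

[TZW]:[VAY] = 6/5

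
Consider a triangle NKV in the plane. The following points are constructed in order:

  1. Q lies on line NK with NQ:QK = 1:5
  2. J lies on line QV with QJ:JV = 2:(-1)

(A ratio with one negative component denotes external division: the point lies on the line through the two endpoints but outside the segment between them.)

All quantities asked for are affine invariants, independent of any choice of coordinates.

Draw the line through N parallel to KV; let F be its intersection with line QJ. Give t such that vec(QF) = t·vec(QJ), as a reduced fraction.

t = -1/10

Choose coordinates N = (0, 0), K = (1, 0), V = (0, 1).
1. Q lies on line NK with NQ:QK = 1:5 ⇒ Q = (1/6, 0)
2. J lies on line QV with QJ:JV = 2:(-1) ⇒ J = (-1/6, 2)
through N parallel to KV: direction (-1, 1); meets QJ at F = (1/5, -1/5)
F = Q + t·(J−Q) with t = -1/10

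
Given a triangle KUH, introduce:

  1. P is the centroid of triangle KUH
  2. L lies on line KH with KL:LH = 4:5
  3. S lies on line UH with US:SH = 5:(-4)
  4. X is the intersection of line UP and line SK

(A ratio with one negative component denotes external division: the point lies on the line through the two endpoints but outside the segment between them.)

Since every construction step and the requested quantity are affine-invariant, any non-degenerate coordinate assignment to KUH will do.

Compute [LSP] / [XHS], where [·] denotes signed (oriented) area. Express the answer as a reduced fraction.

Work in coordinates with K = (0, 0), U = (1, 0), H = (0, 1).
1. P is the centroid of triangle KUH ⇒ P = (1/3, 1/3)
2. L lies on line KH with KL:LH = 4:5 ⇒ L = (0, 4/9)
3. S lies on line UH with US:SH = 5:(-4) ⇒ S = (-4, 5)
4. X is the intersection of line UP and line SK ⇒ X = (-2/3, 5/6)
2·[LSP] = -29/27, 2·[XHS] = 10/3
[LSP]:[XHS] = -29/27:10/3 = -29/90

[LSP]:[XHS] = -29/90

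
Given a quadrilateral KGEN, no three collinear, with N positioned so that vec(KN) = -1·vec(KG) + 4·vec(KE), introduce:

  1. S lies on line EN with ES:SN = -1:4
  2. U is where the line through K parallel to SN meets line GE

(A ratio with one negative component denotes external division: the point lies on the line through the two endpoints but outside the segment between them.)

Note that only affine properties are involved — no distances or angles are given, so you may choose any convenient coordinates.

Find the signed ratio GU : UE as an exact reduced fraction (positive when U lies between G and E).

Set K = (0, 0), G = (1, 0), E = (0, 1), N = (-1, 4); any affine frame gives the same invariant.
1. S lies on line EN with ES:SN = -1:4 ⇒ S = (1/3, 0)
2. U is where the line through K parallel to SN meets line GE ⇒ U = (-1/2, 3/2)
U = G + t·(E−G) with t = 3/2, so GU:UE = t:(1−t) = 3/2:-1/2

GU:UE = -3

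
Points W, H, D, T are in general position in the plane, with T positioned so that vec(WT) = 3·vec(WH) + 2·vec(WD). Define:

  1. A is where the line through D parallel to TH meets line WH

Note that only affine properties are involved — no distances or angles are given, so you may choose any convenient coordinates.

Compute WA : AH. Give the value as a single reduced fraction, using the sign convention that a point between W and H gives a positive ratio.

Set W = (0, 0), H = (1, 0), D = (0, 1), T = (3, 2); any affine frame gives the same invariant.
1. A is where the line through D parallel to TH meets line WH ⇒ A = (-1, 0)
A = W + t·(H−W) with t = -1, so WA:AH = t:(1−t) = -1:2

WA:AH = -1/2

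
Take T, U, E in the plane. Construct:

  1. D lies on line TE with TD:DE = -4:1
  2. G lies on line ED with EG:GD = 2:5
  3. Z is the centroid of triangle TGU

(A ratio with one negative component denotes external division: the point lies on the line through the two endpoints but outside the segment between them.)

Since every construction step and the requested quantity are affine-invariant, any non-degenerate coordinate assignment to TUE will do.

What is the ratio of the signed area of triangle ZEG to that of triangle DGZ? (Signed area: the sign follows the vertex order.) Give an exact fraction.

Assign T = (0, 0), U = (1, 0), E = (0, 1) — the answer is frame-independent, so this choice is without loss of generality.
1. D lies on line TE with TD:DE = -4:1 ⇒ D = (0, 4/3)
2. G lies on line ED with EG:GD = 2:5 ⇒ G = (0, 23/21)
3. Z is the centroid of triangle TGU ⇒ Z = (1/3, 23/63)
2·[ZEG] = -2/63, 2·[DGZ] = 5/63
[ZEG]:[DGZ] = -2/63:5/63 = -2/5

[ZEG]:[DGZ] = -2/5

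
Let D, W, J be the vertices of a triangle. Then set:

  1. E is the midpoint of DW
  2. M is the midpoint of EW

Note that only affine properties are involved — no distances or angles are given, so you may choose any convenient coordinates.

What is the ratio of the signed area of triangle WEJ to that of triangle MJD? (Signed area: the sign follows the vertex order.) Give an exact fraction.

[WEJ]:[MJD] = -2/3

Choose coordinates D = (0, 0), W = (1, 0), J = (0, 1).
1. E is the midpoint of DW ⇒ E = (1/2, 0)
2. M is the midpoint of EW ⇒ M = (3/4, 0)
2·[WEJ] = -1/2, 2·[MJD] = 3/4
[WEJ]:[MJD] = -1/2:3/4 = -2/3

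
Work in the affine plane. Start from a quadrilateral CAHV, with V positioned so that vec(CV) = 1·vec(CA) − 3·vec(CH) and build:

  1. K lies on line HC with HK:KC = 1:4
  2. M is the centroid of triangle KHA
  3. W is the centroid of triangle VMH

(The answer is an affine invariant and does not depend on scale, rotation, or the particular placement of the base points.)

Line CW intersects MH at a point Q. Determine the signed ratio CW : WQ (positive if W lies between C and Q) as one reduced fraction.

CW:WQ = 1/14

Choose coordinates C = (0, 0), A = (1, 0), H = (0, 1), V = (1, -3).
1. K lies on line HC with HK:KC = 1:4 ⇒ K = (0, 4/5)
2. M is the centroid of triangle KHA ⇒ M = (1/3, 3/5)
3. W is the centroid of triangle VMH ⇒ W = (4/9, -7/15)
line CW meets MH at Q = (20/3, -7)
W = C + t·(Q−C) with t = 1/15, so CW:WQ = 1/15:14/15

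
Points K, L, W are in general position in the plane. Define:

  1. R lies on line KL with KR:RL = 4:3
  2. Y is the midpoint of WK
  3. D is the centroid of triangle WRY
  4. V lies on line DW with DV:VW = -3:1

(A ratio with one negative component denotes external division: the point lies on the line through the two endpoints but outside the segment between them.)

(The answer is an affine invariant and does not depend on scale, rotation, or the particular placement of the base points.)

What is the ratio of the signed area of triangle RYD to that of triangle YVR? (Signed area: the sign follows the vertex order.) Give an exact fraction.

[RYD]:[YVR] = 1/4

Assign K = (0, 0), L = (1, 0), W = (0, 1) — the answer is frame-independent, so this choice is without loss of generality.
1. R lies on line KL with KR:RL = 4:3 ⇒ R = (4/7, 0)
2. Y is the midpoint of WK ⇒ Y = (0, 1/2)
3. D is the centroid of triangle WRY ⇒ D = (4/21, 1/2)
4. V lies on line DW with DV:VW = -3:1 ⇒ V = (-2/21, 5/4)
2·[RYD] = -2/21, 2·[YVR] = -8/21
[RYD]:[YVR] = -2/21:-8/21 = 1/4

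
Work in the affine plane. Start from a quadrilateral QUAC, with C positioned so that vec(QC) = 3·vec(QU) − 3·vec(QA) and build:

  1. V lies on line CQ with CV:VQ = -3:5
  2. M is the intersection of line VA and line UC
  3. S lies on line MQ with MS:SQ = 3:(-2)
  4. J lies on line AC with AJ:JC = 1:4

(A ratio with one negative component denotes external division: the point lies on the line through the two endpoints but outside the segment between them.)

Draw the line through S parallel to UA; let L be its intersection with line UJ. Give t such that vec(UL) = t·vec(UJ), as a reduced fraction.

t = 145/11

Work in coordinates with Q = (0, 0), U = (1, 0), A = (0, 1), C = (3, -3).
1. V lies on line CQ with CV:VQ = -3:5 ⇒ V = (15/2, -15/2)
2. M is the intersection of line VA and line UC ⇒ M = (15/11, -6/11)
3. S lies on line MQ with MS:SQ = 3:(-2) ⇒ S = (-30/11, 12/11)
4. J lies on line AC with AJ:JC = 1:4 ⇒ J = (3/5, 1/5)
through S parallel to UA: direction (-1, 1); meets UJ at L = (-47/11, 29/11)
L = U + t·(J−U) with t = 145/11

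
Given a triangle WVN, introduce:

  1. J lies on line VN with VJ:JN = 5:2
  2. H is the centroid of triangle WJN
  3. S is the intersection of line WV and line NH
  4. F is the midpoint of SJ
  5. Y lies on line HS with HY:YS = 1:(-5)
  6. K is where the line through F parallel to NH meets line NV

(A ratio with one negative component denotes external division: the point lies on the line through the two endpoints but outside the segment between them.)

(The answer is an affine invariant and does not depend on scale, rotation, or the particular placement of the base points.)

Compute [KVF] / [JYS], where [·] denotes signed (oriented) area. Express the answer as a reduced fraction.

Choose coordinates W = (0, 0), V = (1, 0), N = (0, 1).
1. J lies on line VN with VJ:JN = 5:2 ⇒ J = (2/7, 5/7)
2. H is the centroid of triangle WJN ⇒ H = (2/21, 4/7)
3. S is the intersection of line WV and line NH ⇒ S = (2/9, 0)
4. F is the midpoint of SJ ⇒ F = (16/63, 5/14)
5. Y lies on line HS with HY:YS = 1:(-5) ⇒ Y = (4/63, 5/7)
6. K is where the line through F parallel to NH meets line NV ⇒ K = (1/7, 6/7)
2·[KVF] = -1/3, 2·[JYS] = 10/63
[KVF]:[JYS] = -1/3:10/63 = -21/10

[KVF]:[JYS] = -21/10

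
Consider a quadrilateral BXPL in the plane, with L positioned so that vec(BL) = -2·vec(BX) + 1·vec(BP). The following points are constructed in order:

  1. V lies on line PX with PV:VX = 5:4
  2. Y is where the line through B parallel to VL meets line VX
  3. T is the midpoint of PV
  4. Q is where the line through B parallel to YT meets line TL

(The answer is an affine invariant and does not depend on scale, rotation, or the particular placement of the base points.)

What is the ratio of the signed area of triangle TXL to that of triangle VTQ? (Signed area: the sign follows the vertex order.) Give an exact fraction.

[TXL]:[VTQ] = -26/5

Choose coordinates B = (0, 0), X = (1, 0), P = (0, 1), L = (-2, 1).
1. V lies on line PX with PV:VX = 5:4 ⇒ V = (5/9, 4/9)
2. Y is where the line through B parallel to VL meets line VX ⇒ Y = (23/18, -5/18)
3. T is the midpoint of PV ⇒ T = (5/18, 13/18)
4. Q is where the line through B parallel to YT meets line TL ⇒ Q = (-31/36, 31/36)
2·[TXL] = -13/9, 2·[VTQ] = 5/18
[TXL]:[VTQ] = -13/9:5/18 = -26/5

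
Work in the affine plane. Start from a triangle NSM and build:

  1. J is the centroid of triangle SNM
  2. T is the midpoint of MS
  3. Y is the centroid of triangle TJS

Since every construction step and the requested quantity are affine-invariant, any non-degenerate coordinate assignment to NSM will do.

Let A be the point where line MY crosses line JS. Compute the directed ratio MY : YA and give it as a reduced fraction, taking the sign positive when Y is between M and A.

MY:YA = 5

Set N = (0, 0), S = (1, 0), M = (0, 1); any affine frame gives the same invariant.
1. J is the centroid of triangle SNM ⇒ J = (1/3, 1/3)
2. T is the midpoint of MS ⇒ T = (1/2, 1/2)
3. Y is the centroid of triangle TJS ⇒ Y = (11/18, 5/18)
line MY meets JS at A = (11/15, 2/15)
Y = M + t·(A−M) with t = 5/6, so MY:YA = 5/6:1/6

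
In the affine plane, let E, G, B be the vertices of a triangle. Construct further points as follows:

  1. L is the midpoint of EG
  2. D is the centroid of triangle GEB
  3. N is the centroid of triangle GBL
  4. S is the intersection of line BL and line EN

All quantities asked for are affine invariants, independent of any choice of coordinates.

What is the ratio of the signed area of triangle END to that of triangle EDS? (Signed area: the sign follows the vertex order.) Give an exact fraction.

[END]:[EDS] = -4/3

Assign E = (0, 0), G = (1, 0), B = (0, 1) — the answer is frame-independent, so this choice is without loss of generality.
1. L is the midpoint of EG ⇒ L = (1/2, 0)
2. D is the centroid of triangle GEB ⇒ D = (1/3, 1/3)
3. N is the centroid of triangle GBL ⇒ N = (1/2, 1/3)
4. S is the intersection of line BL and line EN ⇒ S = (3/8, 1/4)
2·[END] = 1/18, 2·[EDS] = -1/24
[END]:[EDS] = 1/18:-1/24 = -4/3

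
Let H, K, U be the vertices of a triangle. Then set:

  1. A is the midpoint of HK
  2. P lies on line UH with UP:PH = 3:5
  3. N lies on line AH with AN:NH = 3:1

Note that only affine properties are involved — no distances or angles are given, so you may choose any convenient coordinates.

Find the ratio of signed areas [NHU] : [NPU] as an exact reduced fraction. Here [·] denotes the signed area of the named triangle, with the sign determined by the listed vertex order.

[NHU]:[NPU] = 8/3

Choose coordinates H = (0, 0), K = (1, 0), U = (0, 1).
1. A is the midpoint of HK ⇒ A = (1/2, 0)
2. P lies on line UH with UP:PH = 3:5 ⇒ P = (0, 5/8)
3. N lies on line AH with AN:NH = 3:1 ⇒ N = (1/8, 0)
2·[NHU] = -1/8, 2·[NPU] = -3/64
[NHU]:[NPU] = -1/8:-3/64 = 8/3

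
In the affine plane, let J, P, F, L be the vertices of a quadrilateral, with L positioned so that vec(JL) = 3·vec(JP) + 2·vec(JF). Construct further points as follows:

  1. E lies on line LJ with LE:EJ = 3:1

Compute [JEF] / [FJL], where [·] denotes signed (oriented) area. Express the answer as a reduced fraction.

[JEF]:[FJL] = 1/4

Assign J = (0, 0), P = (1, 0), F = (0, 1), L = (3, 2) — the answer is frame-independent, so this choice is without loss of generality.
1. E lies on line LJ with LE:EJ = 3:1 ⇒ E = (3/4, 1/2)
2·[JEF] = 3/4, 2·[FJL] = 3
[JEF]:[FJL] = 3/4:3 = 1/4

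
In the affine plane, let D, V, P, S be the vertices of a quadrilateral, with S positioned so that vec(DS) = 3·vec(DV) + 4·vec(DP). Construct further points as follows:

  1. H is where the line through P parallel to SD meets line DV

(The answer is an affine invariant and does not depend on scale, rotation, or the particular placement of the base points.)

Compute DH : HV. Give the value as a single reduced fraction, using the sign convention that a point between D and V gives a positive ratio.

Work in coordinates with D = (0, 0), V = (1, 0), P = (0, 1), S = (3, 4).
1. H is where the line through P parallel to SD meets line DV ⇒ H = (-3/4, 0)
H = D + t·(V−D) with t = -3/4, so DH:HV = t:(1−t) = -3/4:7/4

DH:HV = -3/7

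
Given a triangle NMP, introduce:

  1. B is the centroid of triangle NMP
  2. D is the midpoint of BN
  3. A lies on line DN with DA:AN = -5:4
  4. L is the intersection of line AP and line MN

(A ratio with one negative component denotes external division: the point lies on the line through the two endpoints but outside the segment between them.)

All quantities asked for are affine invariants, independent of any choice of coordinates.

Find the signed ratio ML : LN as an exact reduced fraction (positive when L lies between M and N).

Assign N = (0, 0), M = (1, 0), P = (0, 1) — the answer is frame-independent, so this choice is without loss of generality.
1. B is the centroid of triangle NMP ⇒ B = (1/3, 1/3)
2. D is the midpoint of BN ⇒ D = (1/6, 1/6)
3. A lies on line DN with DA:AN = -5:4 ⇒ A = (-2/3, -2/3)
4. L is the intersection of line AP and line MN ⇒ L = (-2/5, 0)
L = M + t·(N−M) with t = 7/5, so ML:LN = t:(1−t) = 7/5:-2/5

ML:LN = -7/2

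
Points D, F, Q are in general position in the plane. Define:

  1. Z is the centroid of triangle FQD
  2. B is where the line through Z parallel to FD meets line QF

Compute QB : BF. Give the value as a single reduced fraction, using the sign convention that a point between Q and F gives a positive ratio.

Set D = (0, 0), F = (1, 0), Q = (0, 1); any affine frame gives the same invariant.
1. Z is the centroid of triangle FQD ⇒ Z = (1/3, 1/3)
2. B is where the line through Z parallel to FD meets line QF ⇒ B = (2/3, 1/3)
B = Q + t·(F−Q) with t = 2/3, so QB:BF = t:(1−t) = 2/3:1/3

QB:BF = 2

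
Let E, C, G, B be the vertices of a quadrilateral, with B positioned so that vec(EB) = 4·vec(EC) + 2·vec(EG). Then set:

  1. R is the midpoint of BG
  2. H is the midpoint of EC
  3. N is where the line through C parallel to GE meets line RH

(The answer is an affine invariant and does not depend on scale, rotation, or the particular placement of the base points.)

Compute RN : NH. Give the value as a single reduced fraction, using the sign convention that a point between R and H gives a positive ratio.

Choose coordinates E = (0, 0), C = (1, 0), G = (0, 1), B = (4, 2).
1. R is the midpoint of BG ⇒ R = (2, 3/2)
2. H is the midpoint of EC ⇒ H = (1/2, 0)
3. N is where the line through C parallel to GE meets line RH ⇒ N = (1, 1/2)
N = R + t·(H−R) with t = 2/3, so RN:NH = t:(1−t) = 2/3:1/3

RN:NH = 2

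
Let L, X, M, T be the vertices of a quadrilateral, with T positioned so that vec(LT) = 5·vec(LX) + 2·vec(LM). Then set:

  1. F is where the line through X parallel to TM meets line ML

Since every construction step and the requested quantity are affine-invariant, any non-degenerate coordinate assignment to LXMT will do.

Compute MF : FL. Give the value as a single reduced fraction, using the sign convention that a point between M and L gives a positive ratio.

Work in coordinates with L = (0, 0), X = (1, 0), M = (0, 1), T = (5, 2).
1. F is where the line through X parallel to TM meets line ML ⇒ F = (0, -1/5)
F = M + t·(L−M) with t = 6/5, so MF:FL = t:(1−t) = 6/5:-1/5

MF:FL = -6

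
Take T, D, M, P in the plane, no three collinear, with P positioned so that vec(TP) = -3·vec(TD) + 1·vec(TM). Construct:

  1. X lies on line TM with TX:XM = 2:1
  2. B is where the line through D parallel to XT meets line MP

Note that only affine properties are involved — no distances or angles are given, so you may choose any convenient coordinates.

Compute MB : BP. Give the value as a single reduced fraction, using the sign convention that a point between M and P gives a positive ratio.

Assign T = (0, 0), D = (1, 0), M = (0, 1), P = (-3, 1) — the answer is frame-independent, so this choice is without loss of generality.
1. X lies on line TM with TX:XM = 2:1 ⇒ X = (0, 2/3)
2. B is where the line through D parallel to XT meets line MP ⇒ B = (1, 1)
B = M + t·(P−M) with t = -1/3, so MB:BP = t:(1−t) = -1/3:4/3

MB:BP = -1/4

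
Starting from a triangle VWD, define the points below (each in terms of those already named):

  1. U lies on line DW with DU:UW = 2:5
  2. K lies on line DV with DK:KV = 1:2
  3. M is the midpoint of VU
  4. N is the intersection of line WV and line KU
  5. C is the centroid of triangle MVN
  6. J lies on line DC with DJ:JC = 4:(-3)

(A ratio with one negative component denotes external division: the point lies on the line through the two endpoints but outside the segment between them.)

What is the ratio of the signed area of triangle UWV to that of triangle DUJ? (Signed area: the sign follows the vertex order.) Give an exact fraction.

[UWV]:[DUJ] = 15/52

Assign V = (0, 0), W = (1, 0), D = (0, 1) — the answer is frame-independent, so this choice is without loss of generality.
1. U lies on line DW with DU:UW = 2:5 ⇒ U = (2/7, 5/7)
2. K lies on line DV with DK:KV = 1:2 ⇒ K = (0, 2/3)
3. M is the midpoint of VU ⇒ M = (1/7, 5/14)
4. N is the intersection of line WV and line KU ⇒ N = (-4, 0)
5. C is the centroid of triangle MVN ⇒ C = (-9/7, 5/42)
6. J lies on line DC with DJ:JC = 4:(-3) ⇒ J = (-36/7, -53/21)
2·[UWV] = -5/7, 2·[DUJ] = -52/21
[UWV]:[DUJ] = -5/7:-52/21 = 15/52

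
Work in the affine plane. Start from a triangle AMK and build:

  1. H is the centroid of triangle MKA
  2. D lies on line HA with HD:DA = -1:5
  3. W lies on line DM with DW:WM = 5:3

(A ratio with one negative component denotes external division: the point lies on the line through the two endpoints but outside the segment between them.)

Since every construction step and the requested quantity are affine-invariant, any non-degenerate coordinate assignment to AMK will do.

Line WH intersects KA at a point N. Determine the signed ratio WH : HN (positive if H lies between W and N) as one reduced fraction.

WH:HN = 43/32

Set A = (0, 0), M = (1, 0), K = (0, 1); any affine frame gives the same invariant.
1. H is the centroid of triangle MKA ⇒ H = (1/3, 1/3)
2. D lies on line HA with HD:DA = -1:5 ⇒ D = (5/12, 5/12)
3. W lies on line DM with DW:WM = 5:3 ⇒ W = (25/32, 5/32)
line WH meets KA at N = (0, 20/43)
H = W + t·(N−W) with t = 43/75, so WH:HN = 43/75:32/75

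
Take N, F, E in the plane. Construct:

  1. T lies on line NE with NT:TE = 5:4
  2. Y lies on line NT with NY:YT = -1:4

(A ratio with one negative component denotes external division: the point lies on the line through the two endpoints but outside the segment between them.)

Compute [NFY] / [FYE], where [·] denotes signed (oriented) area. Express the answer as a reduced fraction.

Choose coordinates N = (0, 0), F = (1, 0), E = (0, 1).
1. T lies on line NE with NT:TE = 5:4 ⇒ T = (0, 5/9)
2. Y lies on line NT with NY:YT = -1:4 ⇒ Y = (0, -5/27)
2·[NFY] = -5/27, 2·[FYE] = -32/27
[NFY]:[FYE] = -5/27:-32/27 = 5/32

[NFY]:[FYE] = 5/32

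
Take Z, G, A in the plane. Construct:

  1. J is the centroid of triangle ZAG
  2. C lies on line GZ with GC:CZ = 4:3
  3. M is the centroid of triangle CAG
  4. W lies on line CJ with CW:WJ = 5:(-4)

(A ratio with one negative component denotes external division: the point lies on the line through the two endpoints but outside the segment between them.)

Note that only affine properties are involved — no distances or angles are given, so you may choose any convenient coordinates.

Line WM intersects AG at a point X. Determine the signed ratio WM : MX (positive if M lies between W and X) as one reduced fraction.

WM:MX = -17/4

Choose coordinates Z = (0, 0), G = (1, 0), A = (0, 1).
1. J is the centroid of triangle ZAG ⇒ J = (1/3, 1/3)
2. C lies on line GZ with GC:CZ = 4:3 ⇒ C = (3/7, 0)
3. M is the centroid of triangle CAG ⇒ M = (10/21, 1/3)
4. W lies on line CJ with CW:WJ = 5:(-4) ⇒ W = (-1/21, 5/3)
line WM meets AG at X = (6/17, 11/17)
M = W + t·(X−W) with t = 17/13, so WM:MX = 17/13:-4/13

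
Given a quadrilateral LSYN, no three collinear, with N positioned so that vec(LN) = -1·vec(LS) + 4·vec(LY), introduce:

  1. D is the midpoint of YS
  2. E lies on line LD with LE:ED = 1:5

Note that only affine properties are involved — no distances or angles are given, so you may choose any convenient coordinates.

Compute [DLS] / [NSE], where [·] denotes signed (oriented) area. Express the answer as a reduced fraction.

Work in coordinates with L = (0, 0), S = (1, 0), Y = (0, 1), N = (-1, 4).
1. D is the midpoint of YS ⇒ D = (1/2, 1/2)
2. E lies on line LD with LE:ED = 1:5 ⇒ E = (1/12, 1/12)
2·[DLS] = 1/2, 2·[NSE] = -7/2
[DLS]:[NSE] = 1/2:-7/2 = -1/7

[DLS]:[NSE] = -1/7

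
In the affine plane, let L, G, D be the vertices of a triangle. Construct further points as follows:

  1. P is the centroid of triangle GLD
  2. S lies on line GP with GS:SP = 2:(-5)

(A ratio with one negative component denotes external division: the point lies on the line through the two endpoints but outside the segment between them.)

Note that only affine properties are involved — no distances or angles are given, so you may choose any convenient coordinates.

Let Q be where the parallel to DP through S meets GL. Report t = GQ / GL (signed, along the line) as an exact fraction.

t = -1/3

Work in coordinates with L = (0, 0), G = (1, 0), D = (0, 1).
1. P is the centroid of triangle GLD ⇒ P = (1/3, 1/3)
2. S lies on line GP with GS:SP = 2:(-5) ⇒ S = (13/9, -2/9)
through S parallel to DP: direction (1/3, -2/3); meets GL at Q = (4/3, 0)
Q = G + t·(L−G) with t = -1/3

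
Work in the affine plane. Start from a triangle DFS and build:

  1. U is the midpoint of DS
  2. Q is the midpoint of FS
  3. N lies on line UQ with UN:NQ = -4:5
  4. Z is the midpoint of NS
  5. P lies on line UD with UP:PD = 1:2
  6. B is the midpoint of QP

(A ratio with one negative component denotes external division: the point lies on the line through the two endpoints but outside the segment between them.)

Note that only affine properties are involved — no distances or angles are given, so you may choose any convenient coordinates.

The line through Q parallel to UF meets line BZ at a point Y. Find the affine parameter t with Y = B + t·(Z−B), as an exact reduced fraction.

t = -5/7

Assign D = (0, 0), F = (1, 0), S = (0, 1) — the answer is frame-independent, so this choice is without loss of generality.
1. U is the midpoint of DS ⇒ U = (0, 1/2)
2. Q is the midpoint of FS ⇒ Q = (1/2, 1/2)
3. N lies on line UQ with UN:NQ = -4:5 ⇒ N = (-2, 1/2)
4. Z is the midpoint of NS ⇒ Z = (-1, 3/4)
5. P lies on line UD with UP:PD = 1:2 ⇒ P = (0, 1/3)
6. B is the midpoint of QP ⇒ B = (1/4, 5/12)
through Q parallel to UF: direction (1, -1/2); meets BZ at Y = (8/7, 5/28)
Y = B + t·(Z−B) with t = -5/7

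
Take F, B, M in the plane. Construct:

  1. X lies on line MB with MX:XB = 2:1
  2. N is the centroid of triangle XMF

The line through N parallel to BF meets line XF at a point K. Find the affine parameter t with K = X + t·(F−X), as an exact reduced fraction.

Set F = (0, 0), B = (1, 0), M = (0, 1); any affine frame gives the same invariant.
1. X lies on line MB with MX:XB = 2:1 ⇒ X = (2/3, 1/3)
2. N is the centroid of triangle XMF ⇒ N = (2/9, 4/9)
through N parallel to BF: direction (-1, 0); meets XF at K = (8/9, 4/9)
K = X + t·(F−X) with t = -1/3

t = -1/3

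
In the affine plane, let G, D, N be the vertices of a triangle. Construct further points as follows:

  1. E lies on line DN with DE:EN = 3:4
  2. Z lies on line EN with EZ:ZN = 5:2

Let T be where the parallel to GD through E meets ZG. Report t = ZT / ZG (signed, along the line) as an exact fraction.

Set G = (0, 0), D = (1, 0), N = (0, 1); any affine frame gives the same invariant.
1. E lies on line DN with DE:EN = 3:4 ⇒ E = (4/7, 3/7)
2. Z lies on line EN with EZ:ZN = 5:2 ⇒ Z = (8/49, 41/49)
through E parallel to GD: direction (1, 0); meets ZG at T = (24/287, 3/7)
T = Z + t·(G−Z) with t = 20/41

t = 20/41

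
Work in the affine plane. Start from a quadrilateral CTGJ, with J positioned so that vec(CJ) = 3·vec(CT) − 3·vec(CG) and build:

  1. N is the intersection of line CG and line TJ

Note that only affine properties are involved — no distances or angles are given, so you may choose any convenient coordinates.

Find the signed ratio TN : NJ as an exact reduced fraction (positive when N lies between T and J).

TN:NJ = -1/3

Set C = (0, 0), T = (1, 0), G = (0, 1), J = (3, -3); any affine frame gives the same invariant.
1. N is the intersection of line CG and line TJ ⇒ N = (0, 3/2)
N = T + t·(J−T) with t = -1/2, so TN:NJ = t:(1−t) = -1/2:3/2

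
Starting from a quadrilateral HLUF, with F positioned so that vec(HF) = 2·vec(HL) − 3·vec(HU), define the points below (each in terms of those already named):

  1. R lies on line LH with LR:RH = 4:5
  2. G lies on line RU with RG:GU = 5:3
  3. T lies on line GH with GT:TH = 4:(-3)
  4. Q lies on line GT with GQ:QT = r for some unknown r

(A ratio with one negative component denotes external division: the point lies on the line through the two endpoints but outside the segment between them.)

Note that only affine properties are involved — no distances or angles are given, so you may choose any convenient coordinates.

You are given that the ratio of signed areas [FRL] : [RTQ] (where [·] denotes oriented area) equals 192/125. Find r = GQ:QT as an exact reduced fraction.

Work in coordinates with H = (0, 0), L = (1, 0), U = (0, 1), F = (2, -3).
1. R lies on line LH with LR:RH = 4:5 ⇒ R = (5/9, 0)
2. G lies on line RU with RG:GU = 5:3 ⇒ G = (5/24, 5/8)
3. T lies on line GH with GT:TH = 4:(-3) ⇒ T = (-5/8, -15/8)
4. With GQ:QT = r, write λ = r/(r+1) so Q = G + λ·(T−G); Q is affine-linear in λ
Every point depending on Q is an affine combination of Q and λ-independent points, so each such coordinate is linear in λ; the λ² term in each signed area is a multiple of (T−G)×(T−G) = 0, so 2·[FRL] and 2·[RTQ] are each linear in λ. Evaluating at λ=0 and λ=1:
  2·[FRL] = -4/3,   2·[RTQ] = 25/18·λ − 25/18
So [FRL]:[RTQ] = (-4/3) / (25/18·λ − 25/18). Setting this equal to 192/125:
  -4/3 = 192/125·(25/18·λ − 25/18)  ⇒  λ = 3/8
Then r = λ/(1−λ) = (3/8)/(5/8) = 3/5. Check: with r = 3/5, Q = (-5/48, -5/16) and [FRL]:[RTQ] = 192/125 as required.

r = 3/5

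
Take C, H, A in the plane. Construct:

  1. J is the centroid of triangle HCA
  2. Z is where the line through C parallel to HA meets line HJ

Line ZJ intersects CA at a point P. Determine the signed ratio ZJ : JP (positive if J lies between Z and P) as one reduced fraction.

ZJ:JP = -4

Work in coordinates with C = (0, 0), H = (1, 0), A = (0, 1).
1. J is the centroid of triangle HCA ⇒ J = (1/3, 1/3)
2. Z is where the line through C parallel to HA meets line HJ ⇒ Z = (-1, 1)
line ZJ meets CA at P = (0, 1/2)
J = Z + t·(P−Z) with t = 4/3, so ZJ:JP = 4/3:-1/3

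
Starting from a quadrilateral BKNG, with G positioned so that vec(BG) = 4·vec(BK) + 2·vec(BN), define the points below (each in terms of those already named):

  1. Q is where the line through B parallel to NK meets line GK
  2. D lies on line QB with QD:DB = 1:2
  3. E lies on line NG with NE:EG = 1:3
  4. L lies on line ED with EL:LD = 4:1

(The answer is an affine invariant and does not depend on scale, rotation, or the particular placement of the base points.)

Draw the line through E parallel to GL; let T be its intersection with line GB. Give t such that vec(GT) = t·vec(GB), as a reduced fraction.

Assign B = (0, 0), K = (1, 0), N = (0, 1), G = (4, 2) — the answer is frame-independent, so this choice is without loss of generality.
1. Q is where the line through B parallel to NK meets line GK ⇒ Q = (2/5, -2/5)
2. D lies on line QB with QD:DB = 1:2 ⇒ D = (4/15, -4/15)
3. E lies on line NG with NE:EG = 1:3 ⇒ E = (1, 5/4)
4. L lies on line ED with EL:LD = 4:1 ⇒ L = (31/75, 11/300)
through E parallel to GL: direction (-269/75, -589/300); meets GB at T = (-252/17, -126/17)
T = G + t·(B−G) with t = 80/17

t = 80/17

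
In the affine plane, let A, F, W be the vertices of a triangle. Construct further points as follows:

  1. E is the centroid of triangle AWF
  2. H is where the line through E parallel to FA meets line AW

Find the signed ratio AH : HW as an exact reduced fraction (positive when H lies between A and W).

Set A = (0, 0), F = (1, 0), W = (0, 1); any affine frame gives the same invariant.
1. E is the centroid of triangle AWF ⇒ E = (1/3, 1/3)
2. H is where the line through E parallel to FA meets line AW ⇒ H = (0, 1/3)
H = A + t·(W−A) with t = 1/3, so AH:HW = t:(1−t) = 1/3:2/3

AH:HW = 1/2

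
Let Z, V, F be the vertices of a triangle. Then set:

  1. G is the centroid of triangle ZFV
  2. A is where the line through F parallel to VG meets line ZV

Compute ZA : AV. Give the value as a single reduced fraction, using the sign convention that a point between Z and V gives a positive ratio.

Set Z = (0, 0), V = (1, 0), F = (0, 1); any affine frame gives the same invariant.
1. G is the centroid of triangle ZFV ⇒ G = (1/3, 1/3)
2. A is where the line through F parallel to VG meets line ZV ⇒ A = (2, 0)
A = Z + t·(V−Z) with t = 2, so ZA:AV = t:(1−t) = 2:-1

ZA:AV = -2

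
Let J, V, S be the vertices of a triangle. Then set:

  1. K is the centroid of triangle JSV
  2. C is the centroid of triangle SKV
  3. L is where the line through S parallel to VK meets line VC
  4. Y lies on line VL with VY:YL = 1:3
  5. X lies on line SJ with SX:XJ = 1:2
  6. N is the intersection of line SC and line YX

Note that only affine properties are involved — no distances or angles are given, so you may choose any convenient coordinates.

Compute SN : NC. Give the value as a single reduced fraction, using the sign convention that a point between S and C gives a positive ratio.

Set J = (0, 0), V = (1, 0), S = (0, 1); any affine frame gives the same invariant.
1. K is the centroid of triangle JSV ⇒ K = (1/3, 1/3)
2. C is the centroid of triangle SKV ⇒ C = (4/9, 4/9)
3. L is where the line through S parallel to VK meets line VC ⇒ L = (-2/3, 4/3)
4. Y lies on line VL with VY:YL = 1:3 ⇒ Y = (7/12, 1/3)
5. X lies on line SJ with SX:XJ = 1:2 ⇒ X = (0, 2/3)
6. N is the intersection of line SC and line YX ⇒ N = (28/57, 22/57)
N = S + t·(C−S) with t = 21/19, so SN:NC = t:(1−t) = 21/19:-2/19

SN:NC = -21/2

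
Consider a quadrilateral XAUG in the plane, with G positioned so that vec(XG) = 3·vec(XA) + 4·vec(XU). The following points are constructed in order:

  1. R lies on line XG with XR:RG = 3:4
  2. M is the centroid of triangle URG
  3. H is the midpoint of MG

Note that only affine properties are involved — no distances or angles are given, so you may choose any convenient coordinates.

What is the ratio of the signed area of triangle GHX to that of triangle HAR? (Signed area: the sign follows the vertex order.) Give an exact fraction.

[GHX]:[HAR] = -21/50

Work in coordinates with X = (0, 0), A = (1, 0), U = (0, 1), G = (3, 4).
1. R lies on line XG with XR:RG = 3:4 ⇒ R = (9/7, 12/7)
2. M is the centroid of triangle URG ⇒ M = (10/7, 47/21)
3. H is the midpoint of MG ⇒ H = (31/14, 131/42)
2·[GHX] = 1/2, 2·[HAR] = -25/21
[GHX]:[HAR] = 1/2:-25/21 = -21/50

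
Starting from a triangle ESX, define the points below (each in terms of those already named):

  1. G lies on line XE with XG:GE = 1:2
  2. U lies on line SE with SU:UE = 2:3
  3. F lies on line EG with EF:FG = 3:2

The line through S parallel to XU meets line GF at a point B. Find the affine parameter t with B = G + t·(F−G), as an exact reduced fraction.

t = -15/4

Choose coordinates E = (0, 0), S = (1, 0), X = (0, 1).
1. G lies on line XE with XG:GE = 1:2 ⇒ G = (0, 2/3)
2. U lies on line SE with SU:UE = 2:3 ⇒ U = (3/5, 0)
3. F lies on line EG with EF:FG = 3:2 ⇒ F = (0, 2/5)
through S parallel to XU: direction (3/5, -1); meets GF at B = (0, 5/3)
B = G + t·(F−G) with t = -15/4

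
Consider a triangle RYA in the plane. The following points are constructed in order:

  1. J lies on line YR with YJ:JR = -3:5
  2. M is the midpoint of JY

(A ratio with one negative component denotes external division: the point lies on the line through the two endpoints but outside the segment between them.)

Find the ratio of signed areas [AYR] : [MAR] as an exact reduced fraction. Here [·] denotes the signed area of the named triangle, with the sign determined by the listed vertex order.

[AYR]:[MAR] = -4/7

Assign R = (0, 0), Y = (1, 0), A = (0, 1) — the answer is frame-independent, so this choice is without loss of generality.
1. J lies on line YR with YJ:JR = -3:5 ⇒ J = (5/2, 0)
2. M is the midpoint of JY ⇒ M = (7/4, 0)
2·[AYR] = -1, 2·[MAR] = 7/4
[AYR]:[MAR] = -1:7/4 = -4/7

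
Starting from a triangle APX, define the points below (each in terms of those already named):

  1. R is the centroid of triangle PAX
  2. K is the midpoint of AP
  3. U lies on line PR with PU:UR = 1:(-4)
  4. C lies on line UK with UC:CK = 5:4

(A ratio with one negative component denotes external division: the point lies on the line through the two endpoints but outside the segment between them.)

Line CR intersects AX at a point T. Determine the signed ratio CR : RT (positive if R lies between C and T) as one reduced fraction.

CR:RT = 79/54

Assign A = (0, 0), P = (1, 0), X = (0, 1) — the answer is frame-independent, so this choice is without loss of generality.
1. R is the centroid of triangle PAX ⇒ R = (1/3, 1/3)
2. K is the midpoint of AP ⇒ K = (1/2, 0)
3. U lies on line PR with PU:UR = 1:(-4) ⇒ U = (11/9, -1/9)
4. C lies on line UK with UC:CK = 5:4 ⇒ C = (133/162, -4/81)
line CR meets AX at T = (0, 47/79)
R = C + t·(T−C) with t = 79/133, so CR:RT = 79/133:54/133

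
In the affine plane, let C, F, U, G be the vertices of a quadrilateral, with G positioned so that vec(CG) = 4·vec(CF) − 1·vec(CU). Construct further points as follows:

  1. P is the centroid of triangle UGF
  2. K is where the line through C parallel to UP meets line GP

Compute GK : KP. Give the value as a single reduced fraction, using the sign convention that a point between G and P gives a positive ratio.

Assign C = (0, 0), F = (1, 0), U = (0, 1), G = (4, -1) — the answer is frame-independent, so this choice is without loss of generality.
1. P is the centroid of triangle UGF ⇒ P = (5/3, 0)
2. K is where the line through C parallel to UP meets line GP ⇒ K = (-25/6, 5/2)
K = G + t·(P−G) with t = 7/2, so GK:KP = t:(1−t) = 7/2:-5/2

GK:KP = -7/5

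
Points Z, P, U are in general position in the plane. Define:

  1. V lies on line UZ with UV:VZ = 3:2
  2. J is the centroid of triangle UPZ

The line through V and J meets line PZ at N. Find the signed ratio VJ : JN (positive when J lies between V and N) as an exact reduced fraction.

VJ:JN = 1/5

Set Z = (0, 0), P = (1, 0), U = (0, 1); any affine frame gives the same invariant.
1. V lies on line UZ with UV:VZ = 3:2 ⇒ V = (0, 2/5)
2. J is the centroid of triangle UPZ ⇒ J = (1/3, 1/3)
line VJ meets PZ at N = (2, 0)
J = V + t·(N−V) with t = 1/6, so VJ:JN = 1/6:5/6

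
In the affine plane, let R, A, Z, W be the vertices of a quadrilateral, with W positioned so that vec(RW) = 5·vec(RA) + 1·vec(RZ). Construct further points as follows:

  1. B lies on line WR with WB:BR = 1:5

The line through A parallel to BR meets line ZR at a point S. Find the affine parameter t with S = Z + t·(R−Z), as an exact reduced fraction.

Assign R = (0, 0), A = (1, 0), Z = (0, 1), W = (5, 1) — the answer is frame-independent, so this choice is without loss of generality.
1. B lies on line WR with WB:BR = 1:5 ⇒ B = (25/6, 5/6)
through A parallel to BR: direction (-25/6, -5/6); meets ZR at S = (0, -1/5)
S = Z + t·(R−Z) with t = 6/5

t = 6/5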